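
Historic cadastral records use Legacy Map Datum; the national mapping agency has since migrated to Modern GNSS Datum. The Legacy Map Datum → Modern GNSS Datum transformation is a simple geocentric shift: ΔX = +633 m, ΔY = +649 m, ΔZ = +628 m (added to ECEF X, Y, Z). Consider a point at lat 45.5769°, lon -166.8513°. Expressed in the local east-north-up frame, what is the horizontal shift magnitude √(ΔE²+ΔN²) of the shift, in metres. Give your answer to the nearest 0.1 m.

1099.5 m

At φ = 45.5769°, λ = -166.8513°: sin φ = 0.714191, cos φ = 0.699951, sin λ = -0.227479, cos λ = -0.973783.
ΔE = −sin λ·ΔX + cos λ·ΔY = −(-0.227479)·(633) + (-0.973783)·(649) = -487.99 m.
ΔN = −sin φ cos λ·ΔX − sin φ sin λ·ΔY + cos φ·ΔZ = −(0.714191)(-0.973783)(633) − (0.714191)(-0.227479)(649) + (0.699951)(628) = 985.24 m.
Horizontal magnitude = √(ΔE² + ΔN²) = √((-487.99)² + 985.24²) = 1099.47 m.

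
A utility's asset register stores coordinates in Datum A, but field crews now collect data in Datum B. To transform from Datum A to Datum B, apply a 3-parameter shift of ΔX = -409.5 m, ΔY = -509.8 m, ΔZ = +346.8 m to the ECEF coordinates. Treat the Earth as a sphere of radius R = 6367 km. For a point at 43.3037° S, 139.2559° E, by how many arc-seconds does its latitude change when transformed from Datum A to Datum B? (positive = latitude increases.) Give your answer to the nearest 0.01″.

Δφ = 7.68″

sin φ = -0.685865, cos φ = 0.727728, sin λ = 0.652682, cos λ = -0.757632.
North component: ΔN = −sin φ cos λ·ΔX − sin φ sin λ·ΔY + cos φ·ΔZ = −(-0.685865)(-0.757632)(-409.5) − (-0.685865)(0.652682)(-509.8) + (0.727728)(346.8) = 236.95 m.
1° of latitude spans πR/180 = 111125 m, so Δφ = 236.95 / 111125 × 3600 = 7.676″.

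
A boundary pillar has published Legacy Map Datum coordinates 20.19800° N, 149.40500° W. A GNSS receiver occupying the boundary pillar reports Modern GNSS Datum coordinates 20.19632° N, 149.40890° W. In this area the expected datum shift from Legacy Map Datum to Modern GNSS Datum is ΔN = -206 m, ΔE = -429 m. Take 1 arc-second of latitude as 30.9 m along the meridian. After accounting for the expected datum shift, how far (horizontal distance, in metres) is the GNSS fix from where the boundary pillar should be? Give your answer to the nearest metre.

29 m

Observed coordinate differences: Δφ = -0.00168°, Δλ = -0.00390°.
Converting to metres (1° lat = 111240 m, cos φ = 0.938505): observed ΔN = -186.9 m, observed ΔE = -407.2 m.
Subtracting the expected shift leaves a residual of -186.9 − (-206) = 19.1 m north and -407.2 − (-429) = 21.8 m east.
Residual distance = √(19.1² + 21.8²) = 29.0 m.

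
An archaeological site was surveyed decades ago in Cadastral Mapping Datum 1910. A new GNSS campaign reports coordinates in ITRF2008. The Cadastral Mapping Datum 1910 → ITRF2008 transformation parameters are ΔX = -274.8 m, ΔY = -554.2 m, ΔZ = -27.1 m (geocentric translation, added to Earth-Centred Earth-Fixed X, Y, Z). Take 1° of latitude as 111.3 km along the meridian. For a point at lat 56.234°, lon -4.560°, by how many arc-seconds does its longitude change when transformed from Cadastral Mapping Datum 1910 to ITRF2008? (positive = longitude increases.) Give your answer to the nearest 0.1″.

sin φ = 0.831314, cos φ = 0.555802, sin λ = -0.079503, cos λ = 0.996835.
East component: ΔE = −sin λ·ΔX + cos λ·ΔY = −(-0.079503)(-274.8) + (0.996835)(-554.2) = -574.29 m.
1° of latitude spans 111300 m; at latitude φ, 1° of longitude spans that × cos φ = 61860.8 m, so Δλ = -574.29 / 61860.8 × 3600 = -33.421″.

Δλ = -33.4″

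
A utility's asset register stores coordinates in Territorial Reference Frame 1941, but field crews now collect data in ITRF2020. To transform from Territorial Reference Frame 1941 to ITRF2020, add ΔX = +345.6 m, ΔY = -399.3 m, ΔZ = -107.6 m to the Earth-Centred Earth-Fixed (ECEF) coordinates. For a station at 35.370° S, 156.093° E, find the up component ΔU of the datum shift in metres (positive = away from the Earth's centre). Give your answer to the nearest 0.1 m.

ΔU = -327.3 m

The local up (radial) axis is (cos φ cos λ, cos φ sin λ, sin φ), giving ΔU = -257.635 − 131.951 + 62.285 = -327.30 m.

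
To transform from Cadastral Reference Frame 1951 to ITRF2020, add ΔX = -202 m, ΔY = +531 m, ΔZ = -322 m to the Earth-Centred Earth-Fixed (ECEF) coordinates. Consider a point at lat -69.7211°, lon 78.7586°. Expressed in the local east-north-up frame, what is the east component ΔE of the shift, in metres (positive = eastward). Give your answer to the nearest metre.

The local east axis at (φ, λ) is (−sin λ, cos λ, 0), so ΔE = −sin(78.7586°)·(-202) + cos(78.7586°)·531 = 301.64 m.

ΔE = 302 m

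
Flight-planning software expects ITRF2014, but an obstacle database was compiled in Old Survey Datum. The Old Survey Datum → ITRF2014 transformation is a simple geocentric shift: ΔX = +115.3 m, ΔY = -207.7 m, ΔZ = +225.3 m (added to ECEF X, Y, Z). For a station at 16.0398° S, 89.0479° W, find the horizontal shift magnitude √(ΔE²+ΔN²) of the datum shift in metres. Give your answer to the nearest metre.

At φ = -16.0398°, λ = -89.0479°: sin φ = -0.276305, cos φ = 0.961070, sin λ = -0.999862, cos λ = 0.016617.
ΔE = −sin λ·ΔX + cos λ·ΔY = −(-0.999862)·(115.3) + (0.016617)·(-207.7) = 111.83 m.
ΔN = −sin φ cos λ·ΔX − sin φ sin λ·ΔY + cos φ·ΔZ = −(-0.276305)(0.016617)(115.3) − (-0.276305)(-0.999862)(-207.7) + (0.961070)(225.3) = 274.44 m.
Horizontal magnitude = √(ΔE² + ΔN²) = √(111.83² + 274.44²) = 296.35 m.

296 m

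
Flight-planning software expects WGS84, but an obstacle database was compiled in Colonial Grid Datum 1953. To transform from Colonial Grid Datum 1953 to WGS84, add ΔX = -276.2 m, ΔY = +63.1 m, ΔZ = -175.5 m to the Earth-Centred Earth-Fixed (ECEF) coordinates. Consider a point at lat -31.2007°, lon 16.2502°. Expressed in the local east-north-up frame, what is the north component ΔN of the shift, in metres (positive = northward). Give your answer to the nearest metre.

ΔN = -278 m

At φ = -31.2007°, λ = 16.2502°: sin φ = -0.518037, cos φ = 0.855358, sin λ = 0.279832, cos λ = 0.960049.
ΔN = −sin φ cos λ·ΔX − sin φ sin λ·ΔY + cos φ·ΔZ = −(-0.518037)(0.960049)(-276.2) − (-0.518037)(0.279832)(63.1) + (0.855358)(-175.5) = -278.33 m.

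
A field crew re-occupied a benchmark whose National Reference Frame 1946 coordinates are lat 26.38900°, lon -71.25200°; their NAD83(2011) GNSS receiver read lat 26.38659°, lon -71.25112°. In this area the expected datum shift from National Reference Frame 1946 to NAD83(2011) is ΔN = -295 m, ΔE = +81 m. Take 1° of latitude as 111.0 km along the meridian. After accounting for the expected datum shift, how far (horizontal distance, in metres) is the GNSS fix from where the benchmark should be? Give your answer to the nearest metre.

28 m

Observed coordinate differences: Δφ = -0.00241°, Δλ = +0.00088°.
Converting to metres (1° lat = 111000 m, cos φ = 0.895797): observed ΔN = -267.5 m, observed ΔE = 87.5 m.
Subtracting the expected shift leaves a residual of -267.5 − (-295) = 27.5 m north and 87.5 − (81) = 6.5 m east.
Residual distance = √(27.5² + 6.5²) = 28.2 m.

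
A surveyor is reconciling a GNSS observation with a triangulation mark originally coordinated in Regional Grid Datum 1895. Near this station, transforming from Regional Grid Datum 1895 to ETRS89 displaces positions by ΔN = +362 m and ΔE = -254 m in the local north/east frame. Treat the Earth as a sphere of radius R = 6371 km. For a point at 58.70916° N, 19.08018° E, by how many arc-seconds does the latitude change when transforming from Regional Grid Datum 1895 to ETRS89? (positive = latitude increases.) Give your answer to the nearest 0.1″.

On a sphere of radius R, 1 rad of latitude = R, so Δφ = ΔN / R = 362.0 / 6371000 = 5.6820e-05 rad = 11.720″.

Δφ = 11.7″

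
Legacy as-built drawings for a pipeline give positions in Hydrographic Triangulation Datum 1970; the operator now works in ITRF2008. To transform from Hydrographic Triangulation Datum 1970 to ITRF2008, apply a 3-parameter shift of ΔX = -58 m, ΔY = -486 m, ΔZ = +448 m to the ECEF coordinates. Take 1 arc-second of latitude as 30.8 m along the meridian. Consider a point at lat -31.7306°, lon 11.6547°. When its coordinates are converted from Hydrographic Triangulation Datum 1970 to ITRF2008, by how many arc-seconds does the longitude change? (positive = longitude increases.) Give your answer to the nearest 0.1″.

Δλ = -17.7″

sin φ = -0.525926, cos φ = 0.850530, sin λ = 0.202013, cos λ = 0.979383.
East component: ΔE = −sin λ·ΔX + cos λ·ΔY = −(0.202013)(-58) + (0.979383)(-486) = -464.26 m.
1° of latitude spans 3600 × 30.80 = 110880 m; at latitude φ, 1° of longitude spans that × cos φ = 94306.8 m, so Δλ = -464.26 / 94306.8 × 3600 = -17.722″.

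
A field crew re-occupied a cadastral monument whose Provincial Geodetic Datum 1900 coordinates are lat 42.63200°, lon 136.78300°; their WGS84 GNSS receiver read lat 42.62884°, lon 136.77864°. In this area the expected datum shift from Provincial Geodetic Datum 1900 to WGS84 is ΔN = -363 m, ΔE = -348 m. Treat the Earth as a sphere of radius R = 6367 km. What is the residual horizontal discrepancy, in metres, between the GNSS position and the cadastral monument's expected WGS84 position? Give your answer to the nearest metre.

15 m

Observed coordinate differences: Δφ = -0.00316°, Δλ = -0.00436°.
Converting to metres (1° lat = 111125 m, cos φ = 0.735719): observed ΔN = -351.2 m, observed ΔE = -356.5 m.
Subtracting the expected shift leaves a residual of -351.2 − (-363) = 11.8 m north and -356.5 − (-348) = -8.5 m east.
Residual distance = √(11.8² + (-8.5)²) = 14.6 m.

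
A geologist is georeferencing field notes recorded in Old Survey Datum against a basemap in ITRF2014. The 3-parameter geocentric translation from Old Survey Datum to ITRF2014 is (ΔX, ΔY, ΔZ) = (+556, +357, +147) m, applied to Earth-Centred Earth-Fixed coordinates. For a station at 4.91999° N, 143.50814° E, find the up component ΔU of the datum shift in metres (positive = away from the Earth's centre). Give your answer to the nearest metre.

ΔU = -221 m

The local up (radial) axis is (cos φ cos λ, cos φ sin λ, sin φ), giving ΔU = -445.344 + 211.529 + 12.607 = -221.21 m.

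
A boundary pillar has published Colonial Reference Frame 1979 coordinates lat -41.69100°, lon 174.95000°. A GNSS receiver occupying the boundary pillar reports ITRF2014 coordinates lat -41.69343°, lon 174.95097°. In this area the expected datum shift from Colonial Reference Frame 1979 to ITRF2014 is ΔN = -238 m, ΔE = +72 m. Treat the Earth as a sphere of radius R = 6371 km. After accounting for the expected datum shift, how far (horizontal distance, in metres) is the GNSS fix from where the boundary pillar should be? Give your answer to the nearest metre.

33 m

Observed coordinate differences: Δφ = -0.00243°, Δλ = +0.00097°.
Converting to metres (1° lat = 111195 m, cos φ = 0.746743): observed ΔN = -270.2 m, observed ΔE = 80.5 m.
Subtracting the expected shift leaves a residual of -270.2 − (-238) = -32.2 m north and 80.5 − (72) = 8.5 m east.
Residual distance = √((-32.2)² + 8.5²) = 33.3 m.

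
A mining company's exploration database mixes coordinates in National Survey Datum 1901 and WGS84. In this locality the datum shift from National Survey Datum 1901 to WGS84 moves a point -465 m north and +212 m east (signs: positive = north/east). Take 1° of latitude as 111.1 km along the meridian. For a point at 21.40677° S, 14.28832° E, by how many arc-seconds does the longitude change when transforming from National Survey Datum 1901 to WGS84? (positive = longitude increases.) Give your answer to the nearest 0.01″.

Δλ = 7.38″

At latitude -21.40677°, cos φ = 0.931013.
1° of longitude at this latitude = 111.1 × cos φ = 103.44 km, so Δλ = 212.0 / 103435.5 = 0.0020496° = 7.379″.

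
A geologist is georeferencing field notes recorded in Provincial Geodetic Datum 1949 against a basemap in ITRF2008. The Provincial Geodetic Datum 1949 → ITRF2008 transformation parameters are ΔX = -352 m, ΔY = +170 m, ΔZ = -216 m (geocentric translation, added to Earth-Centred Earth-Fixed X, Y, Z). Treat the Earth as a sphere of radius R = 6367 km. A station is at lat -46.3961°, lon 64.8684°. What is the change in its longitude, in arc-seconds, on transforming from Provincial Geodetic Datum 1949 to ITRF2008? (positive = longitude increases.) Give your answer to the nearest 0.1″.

Δλ = 18.4″

sin φ = -0.724125, cos φ = 0.689669, sin λ = 0.905335, cos λ = 0.424699.
East component: ΔE = −sin λ·ΔX + cos λ·ΔY = −(0.905335)(-352) + (0.424699)(170) = 390.88 m.
1° of latitude spans πR/180 = 111125 m; at latitude φ, 1° of longitude spans that × cos φ = 76639.5 m, so Δλ = 390.88 / 76639.5 × 3600 = 18.361″.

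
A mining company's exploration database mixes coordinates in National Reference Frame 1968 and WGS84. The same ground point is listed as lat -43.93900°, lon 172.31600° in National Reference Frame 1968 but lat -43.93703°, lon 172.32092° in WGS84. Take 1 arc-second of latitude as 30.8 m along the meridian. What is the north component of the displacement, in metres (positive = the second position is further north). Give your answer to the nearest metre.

Δφ = -43.93703° − -43.93900° = +0.00197°; Δλ = 172.32092° − 172.31600° = +0.00492°.
1° of latitude = 3600 × 30.80 = 110880 m.
ΔN = Δφ × 110880 = 218.4 m; ΔE = Δλ × 110880 × cos(-43.93900°) = +0.00492 × 110880 × 0.720079 = 392.8 m.

ΔN = 218 m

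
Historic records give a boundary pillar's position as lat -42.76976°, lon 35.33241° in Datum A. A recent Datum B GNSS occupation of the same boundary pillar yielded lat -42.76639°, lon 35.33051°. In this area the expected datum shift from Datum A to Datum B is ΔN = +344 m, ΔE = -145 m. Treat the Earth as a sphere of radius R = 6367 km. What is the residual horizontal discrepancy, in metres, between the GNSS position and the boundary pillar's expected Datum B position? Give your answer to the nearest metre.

Observed coordinate differences: Δφ = +0.00337°, Δλ = -0.00190°.
Converting to metres (1° lat = 111125 m, cos φ = 0.734088): observed ΔN = 374.5 m, observed ΔE = -155.0 m.
Subtracting the expected shift leaves a residual of 374.5 − (344) = 30.5 m north and -155.0 − (-145) = -10.0 m east.
Residual distance = √(30.5² + (-10.0)²) = 32.1 m.

32 m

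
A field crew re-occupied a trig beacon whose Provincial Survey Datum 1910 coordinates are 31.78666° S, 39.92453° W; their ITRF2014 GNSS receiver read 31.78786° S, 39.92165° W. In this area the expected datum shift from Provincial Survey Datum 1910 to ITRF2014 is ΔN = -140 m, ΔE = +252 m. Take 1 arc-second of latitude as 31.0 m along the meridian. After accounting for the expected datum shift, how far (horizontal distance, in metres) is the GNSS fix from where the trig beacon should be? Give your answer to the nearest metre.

22 m

Observed coordinate differences: Δφ = -0.00120°, Δλ = +0.00288°.
Converting to metres (1° lat = 111600 m, cos φ = 0.850015): observed ΔN = -133.9 m, observed ΔE = 273.2 m.
Subtracting the expected shift leaves a residual of -133.9 − (-140) = 6.1 m north and 273.2 − (252) = 21.2 m east.
Residual distance = √(6.1² + 21.2²) = 22.1 m.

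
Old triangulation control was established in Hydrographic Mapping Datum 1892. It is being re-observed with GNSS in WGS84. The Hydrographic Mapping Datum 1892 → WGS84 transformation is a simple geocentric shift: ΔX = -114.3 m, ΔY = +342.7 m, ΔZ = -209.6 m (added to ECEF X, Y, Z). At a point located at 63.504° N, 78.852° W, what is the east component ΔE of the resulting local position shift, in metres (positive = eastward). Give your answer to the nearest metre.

ΔE = -46 m

The local east axis at (φ, λ) is (−sin λ, cos λ, 0), so ΔE = −sin(-78.852°)·(-114.3) + cos(-78.852°)·342.7 = -45.88 m.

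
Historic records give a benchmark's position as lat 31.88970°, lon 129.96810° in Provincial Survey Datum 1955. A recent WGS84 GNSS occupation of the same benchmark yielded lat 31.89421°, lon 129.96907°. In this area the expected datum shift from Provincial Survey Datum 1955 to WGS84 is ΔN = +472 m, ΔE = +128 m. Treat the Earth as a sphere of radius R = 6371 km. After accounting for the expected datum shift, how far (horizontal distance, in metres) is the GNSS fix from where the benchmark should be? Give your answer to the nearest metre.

47 m

Observed coordinate differences: Δφ = +0.00451°, Δλ = +0.00097°.
Converting to metres (1° lat = 111195 m, cos φ = 0.849067): observed ΔN = 501.5 m, observed ΔE = 91.6 m.
Subtracting the expected shift leaves a residual of 501.5 − (472) = 29.5 m north and 91.6 − (128) = -36.4 m east.
Residual distance = √(29.5² + (-36.4)²) = 46.9 m.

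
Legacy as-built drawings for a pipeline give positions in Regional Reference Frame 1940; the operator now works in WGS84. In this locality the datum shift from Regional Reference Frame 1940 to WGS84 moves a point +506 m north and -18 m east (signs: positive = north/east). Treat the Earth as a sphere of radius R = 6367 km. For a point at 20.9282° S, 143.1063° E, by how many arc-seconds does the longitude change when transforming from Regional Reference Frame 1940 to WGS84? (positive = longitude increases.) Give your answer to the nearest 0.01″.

At latitude -20.9282°, cos φ = 0.934029.
One radian of longitude at latitude φ spans R cos φ, so Δλ = ΔE / (R cos φ) = -18.0 / (6367000 × 0.934029) = -3.0268e-06 rad = -0.624″.

Δλ = -0.62″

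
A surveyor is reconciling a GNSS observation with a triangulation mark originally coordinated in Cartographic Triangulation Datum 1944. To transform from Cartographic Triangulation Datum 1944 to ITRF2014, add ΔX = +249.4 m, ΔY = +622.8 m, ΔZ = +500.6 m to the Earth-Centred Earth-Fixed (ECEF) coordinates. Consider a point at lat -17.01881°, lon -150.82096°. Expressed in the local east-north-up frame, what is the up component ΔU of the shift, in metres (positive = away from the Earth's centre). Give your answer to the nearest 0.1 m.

The local up (radial) axis is (cos φ cos λ, cos φ sin λ, sin φ), giving ΔU = -208.216 − 290.343 − 146.518 = -645.08 m.

ΔU = -645.1 m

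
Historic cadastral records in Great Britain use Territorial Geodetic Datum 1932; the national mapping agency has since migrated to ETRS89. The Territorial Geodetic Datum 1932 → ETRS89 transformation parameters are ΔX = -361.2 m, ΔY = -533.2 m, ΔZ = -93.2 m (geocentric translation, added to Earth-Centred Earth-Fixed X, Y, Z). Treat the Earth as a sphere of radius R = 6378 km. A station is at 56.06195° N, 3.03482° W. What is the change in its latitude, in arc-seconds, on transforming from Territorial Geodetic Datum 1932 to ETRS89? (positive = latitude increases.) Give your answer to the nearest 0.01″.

Δφ = 7.24″

sin φ = 0.829642, cos φ = 0.558296, sin λ = -0.052943, cos λ = 0.998598.
North component: ΔN = −sin φ cos λ·ΔX − sin φ sin λ·ΔY + cos φ·ΔZ = −(0.829642)(0.998598)(-361.2) − (0.829642)(-0.052943)(-533.2) + (0.558296)(-93.2) = 223.79 m.
1° of latitude spans πR/180 = 111317 m, so Δφ = 223.79 / 111317 × 3600 = 7.237″.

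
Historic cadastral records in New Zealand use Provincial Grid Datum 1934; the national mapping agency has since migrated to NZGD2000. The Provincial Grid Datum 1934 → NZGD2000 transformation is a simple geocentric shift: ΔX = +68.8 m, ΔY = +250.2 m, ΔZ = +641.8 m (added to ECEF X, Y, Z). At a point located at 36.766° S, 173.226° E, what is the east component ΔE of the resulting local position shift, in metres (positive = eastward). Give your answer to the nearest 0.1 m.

ΔE = -256.6 m

The local east axis at (φ, λ) is (−sin λ, cos λ, 0), so ΔE = −sin(173.226°)·68.8 + cos(173.226°)·250.2 = -256.57 m.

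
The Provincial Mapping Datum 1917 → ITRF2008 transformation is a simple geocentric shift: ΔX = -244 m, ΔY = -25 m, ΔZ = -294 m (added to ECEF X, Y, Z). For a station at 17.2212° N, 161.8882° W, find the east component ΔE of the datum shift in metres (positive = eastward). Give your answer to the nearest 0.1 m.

ΔE = -52.1 m

The local east axis at (φ, λ) is (−sin λ, cos λ, 0), so ΔE = −sin(-161.8882°)·(-244) + cos(-161.8882°)·(-25) = -52.09 m.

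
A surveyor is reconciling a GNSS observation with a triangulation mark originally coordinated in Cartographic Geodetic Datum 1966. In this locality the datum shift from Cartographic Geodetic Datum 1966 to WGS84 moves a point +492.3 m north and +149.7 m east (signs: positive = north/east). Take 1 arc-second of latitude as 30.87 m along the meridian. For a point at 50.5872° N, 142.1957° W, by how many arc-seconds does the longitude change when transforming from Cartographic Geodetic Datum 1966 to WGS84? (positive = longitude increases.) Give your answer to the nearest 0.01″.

At latitude 50.5872°, cos φ = 0.634903.
1″ of longitude at this latitude = 30.87 × cos φ = 19.5995 m, so Δλ = 149.7 / 19.5995 = 7.638″.

Δλ = 7.64″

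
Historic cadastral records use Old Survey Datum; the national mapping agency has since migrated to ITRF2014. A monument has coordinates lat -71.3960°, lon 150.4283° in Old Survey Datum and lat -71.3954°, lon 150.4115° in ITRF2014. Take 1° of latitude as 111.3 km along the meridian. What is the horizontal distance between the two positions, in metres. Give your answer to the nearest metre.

600 m

Δφ = -71.3954° − -71.3960° = +0.0006°; Δλ = 150.4115° − 150.4283° = -0.0168°.
ΔN = Δφ × 111300 = 66.8 m; ΔE = Δλ × 111300 × cos(-71.3960°) = -0.0168 × 111300 × 0.319025 = -596.5 m.
Distance = √(ΔE² + ΔN²) = √((-596.5)² + 66.8²) = 600.3 m.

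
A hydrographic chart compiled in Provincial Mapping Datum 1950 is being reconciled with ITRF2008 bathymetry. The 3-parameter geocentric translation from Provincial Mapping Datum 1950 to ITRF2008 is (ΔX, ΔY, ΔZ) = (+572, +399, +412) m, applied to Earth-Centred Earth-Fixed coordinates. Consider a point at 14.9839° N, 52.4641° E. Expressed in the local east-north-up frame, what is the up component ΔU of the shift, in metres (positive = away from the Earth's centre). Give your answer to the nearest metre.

At φ = 14.9839°, λ = 52.4641°: sin φ = 0.258548, cos φ = 0.965999, sin λ = 0.792972, cos λ = 0.609258.
ΔU = cos φ cos λ·ΔX + cos φ sin λ·ΔY + sin φ·ΔZ = (0.965999)(0.609258)(572) + (0.965999)(0.792972)(399) + (0.258548)(412) = 748.81 m.

ΔU = 749 m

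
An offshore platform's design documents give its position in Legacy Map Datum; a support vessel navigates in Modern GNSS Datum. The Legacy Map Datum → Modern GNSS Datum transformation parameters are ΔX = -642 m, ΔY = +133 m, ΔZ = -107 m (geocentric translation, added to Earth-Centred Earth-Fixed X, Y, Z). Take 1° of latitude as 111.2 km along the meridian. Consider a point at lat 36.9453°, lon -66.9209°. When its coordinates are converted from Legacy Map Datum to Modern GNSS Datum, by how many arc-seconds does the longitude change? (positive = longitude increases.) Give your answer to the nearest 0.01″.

Δλ = -21.81″

sin φ = 0.601052, cos φ = 0.799210, sin λ = -0.919965, cos λ = 0.392002.
East component: ΔE = −sin λ·ΔX + cos λ·ΔY = −(-0.919965)(-642) + (0.392002)(133) = -538.48 m.
1° of latitude spans 111200 m; at latitude φ, 1° of longitude spans that × cos φ = 88872.1 m, so Δλ = -538.48 / 88872.1 × 3600 = -21.813″.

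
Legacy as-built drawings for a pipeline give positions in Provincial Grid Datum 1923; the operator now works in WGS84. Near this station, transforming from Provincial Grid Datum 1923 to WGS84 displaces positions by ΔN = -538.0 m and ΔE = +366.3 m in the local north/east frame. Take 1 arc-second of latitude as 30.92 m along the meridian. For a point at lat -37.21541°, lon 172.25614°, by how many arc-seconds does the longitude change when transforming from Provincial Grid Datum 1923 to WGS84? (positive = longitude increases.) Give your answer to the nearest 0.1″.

At latitude -37.21541°, cos φ = 0.796367.
1″ of longitude at this latitude = 30.92 × cos φ = 24.6237 m, so Δλ = 366.3 / 24.6237 = 14.876″.

Δλ = 14.9″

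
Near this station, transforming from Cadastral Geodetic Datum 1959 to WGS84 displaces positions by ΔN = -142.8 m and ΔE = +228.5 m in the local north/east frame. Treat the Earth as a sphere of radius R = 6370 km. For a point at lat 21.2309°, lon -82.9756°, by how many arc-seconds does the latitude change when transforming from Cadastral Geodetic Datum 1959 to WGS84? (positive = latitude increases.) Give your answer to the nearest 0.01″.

Δφ = -4.62″

On a sphere of radius R, 1 rad of latitude = R, so Δφ = ΔN / R = -142.8 / 6370000 = -2.2418e-05 rad = -4.624″.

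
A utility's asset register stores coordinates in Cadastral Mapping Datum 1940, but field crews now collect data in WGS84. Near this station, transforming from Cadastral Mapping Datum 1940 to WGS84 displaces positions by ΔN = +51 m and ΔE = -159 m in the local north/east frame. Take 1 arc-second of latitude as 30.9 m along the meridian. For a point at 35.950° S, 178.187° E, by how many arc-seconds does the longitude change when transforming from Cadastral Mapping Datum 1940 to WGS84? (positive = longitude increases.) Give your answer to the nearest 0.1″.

At latitude -35.950°, cos φ = 0.809530.
1″ of longitude at this latitude = 30.90 × cos φ = 25.0145 m, so Δλ = -159.0 / 25.0145 = -6.356″.

Δλ = -6.4″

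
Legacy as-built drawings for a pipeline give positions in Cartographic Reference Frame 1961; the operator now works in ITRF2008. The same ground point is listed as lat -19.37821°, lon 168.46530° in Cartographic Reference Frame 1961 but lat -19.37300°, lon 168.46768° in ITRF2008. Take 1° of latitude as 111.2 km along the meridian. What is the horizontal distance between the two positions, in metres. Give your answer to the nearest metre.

631 m

Δφ = -19.37300° − -19.37821° = +0.00521°; Δλ = 168.46768° − 168.46530° = +0.00238°.
ΔN = Δφ × 111200 = 579.4 m; ΔE = Δλ × 111200 × cos(-19.37821°) = +0.00238 × 111200 × 0.943349 = 249.7 m.
Distance = √(ΔE² + ΔN²) = √(249.7² + 579.4²) = 630.9 m.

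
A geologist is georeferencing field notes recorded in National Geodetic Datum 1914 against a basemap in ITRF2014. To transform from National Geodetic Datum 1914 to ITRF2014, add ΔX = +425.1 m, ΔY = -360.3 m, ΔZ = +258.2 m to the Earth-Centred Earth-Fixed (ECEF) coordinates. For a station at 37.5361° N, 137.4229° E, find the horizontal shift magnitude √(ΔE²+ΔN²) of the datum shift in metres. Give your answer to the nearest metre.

At φ = 37.5361°, λ = 137.4229°: sin φ = 0.609261, cos φ = 0.792970, sin λ = 0.676582, cos λ = -0.736368.
ΔE = −sin λ·ΔX + cos λ·ΔY = −(0.676582)·(425.1) + (-0.736368)·(-360.3) = -22.30 m.
ΔN = −sin φ cos λ·ΔX − sin φ sin λ·ΔY + cos φ·ΔZ = −(0.609261)(-0.736368)(425.1) − (0.609261)(0.676582)(-360.3) + (0.792970)(258.2) = 543.98 m.
Horizontal magnitude = √(ΔE² + ΔN²) = √((-22.30)² + 543.98²) = 544.44 m.

544 m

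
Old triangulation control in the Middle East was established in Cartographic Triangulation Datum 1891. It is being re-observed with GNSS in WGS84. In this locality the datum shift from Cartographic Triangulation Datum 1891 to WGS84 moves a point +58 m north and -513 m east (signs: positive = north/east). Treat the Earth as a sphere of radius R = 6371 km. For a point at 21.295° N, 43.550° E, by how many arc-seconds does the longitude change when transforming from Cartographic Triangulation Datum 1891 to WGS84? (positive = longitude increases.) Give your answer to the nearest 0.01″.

At latitude 21.295°, cos φ = 0.931723.
One radian of longitude at latitude φ spans R cos φ, so Δλ = ΔE / (R cos φ) = -513.0 / (6371000 × 0.931723) = -8.6422e-05 rad = -17.826″.

Δλ = -17.83″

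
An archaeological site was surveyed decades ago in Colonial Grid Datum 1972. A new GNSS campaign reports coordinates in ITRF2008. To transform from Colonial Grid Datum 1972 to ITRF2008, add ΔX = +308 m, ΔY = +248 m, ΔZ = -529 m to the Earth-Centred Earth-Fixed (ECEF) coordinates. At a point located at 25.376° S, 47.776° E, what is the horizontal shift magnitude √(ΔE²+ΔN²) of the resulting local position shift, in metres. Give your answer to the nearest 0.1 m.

At φ = -25.376°, λ = 47.776°: sin φ = -0.428557, cos φ = 0.903515, sin λ = 0.740523, cos λ = 0.672031.
ΔE = −sin λ·ΔX + cos λ·ΔY = −(0.740523)·(308) + (0.672031)·(248) = -61.42 m.
ΔN = −sin φ cos λ·ΔX − sin φ sin λ·ΔY + cos φ·ΔZ = −(-0.428557)(0.672031)(308) − (-0.428557)(0.740523)(248) + (0.903515)(-529) = -310.55 m.
Horizontal magnitude = √(ΔE² + ΔN²) = √((-61.42)² + (-310.55)²) = 316.57 m.

316.6 m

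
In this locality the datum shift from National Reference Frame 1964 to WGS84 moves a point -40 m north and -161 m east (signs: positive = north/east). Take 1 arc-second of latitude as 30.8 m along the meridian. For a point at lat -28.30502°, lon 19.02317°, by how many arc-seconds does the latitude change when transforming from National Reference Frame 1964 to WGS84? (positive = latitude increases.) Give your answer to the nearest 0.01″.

Δφ = -1.30″

1″ of latitude = 30.80 m, so Δφ = -40.0 / 30.80 = -1.299″.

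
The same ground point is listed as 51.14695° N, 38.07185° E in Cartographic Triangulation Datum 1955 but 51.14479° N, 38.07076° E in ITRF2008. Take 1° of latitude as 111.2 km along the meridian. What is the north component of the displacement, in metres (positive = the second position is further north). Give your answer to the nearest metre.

Δφ = 51.14479° − 51.14695° = -0.00216°; Δλ = 38.07076° − 38.07185° = -0.00109°.
ΔN = Δφ × 111200 = -240.2 m; ΔE = Δλ × 111200 × cos(51.14695°) = -0.00109 × 111200 × 0.627325 = -76.0 m.

ΔN = -240 m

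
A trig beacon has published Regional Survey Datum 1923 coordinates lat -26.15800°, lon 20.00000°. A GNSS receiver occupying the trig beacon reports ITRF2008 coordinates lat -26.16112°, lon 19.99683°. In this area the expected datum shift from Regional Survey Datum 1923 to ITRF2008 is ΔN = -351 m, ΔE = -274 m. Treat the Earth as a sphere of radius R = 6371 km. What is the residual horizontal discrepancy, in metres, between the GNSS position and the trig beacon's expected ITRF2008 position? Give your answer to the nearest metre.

Observed coordinate differences: Δφ = -0.00312°, Δλ = -0.00317°.
Converting to metres (1° lat = 111195 m, cos φ = 0.897582): observed ΔN = -346.9 m, observed ΔE = -316.4 m.
Subtracting the expected shift leaves a residual of -346.9 − (-351) = 4.1 m north and -316.4 − (-274) = -42.4 m east.
Residual distance = √(4.1² + (-42.4)²) = 42.6 m.

43 m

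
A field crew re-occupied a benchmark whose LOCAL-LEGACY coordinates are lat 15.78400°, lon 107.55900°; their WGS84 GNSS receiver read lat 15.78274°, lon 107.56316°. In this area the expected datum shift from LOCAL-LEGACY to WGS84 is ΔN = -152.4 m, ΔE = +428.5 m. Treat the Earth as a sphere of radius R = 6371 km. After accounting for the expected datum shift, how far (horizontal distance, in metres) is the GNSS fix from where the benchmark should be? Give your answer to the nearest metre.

Observed coordinate differences: Δφ = -0.00126°, Δλ = +0.00416°.
Converting to metres (1° lat = 111195 m, cos φ = 0.962294): observed ΔN = -140.1 m, observed ΔE = 445.1 m.
Subtracting the expected shift leaves a residual of -140.1 − (-152.4) = 12.3 m north and 445.1 − (428.5) = 16.6 m east.
Residual distance = √(12.3² + 16.6²) = 20.7 m.

21 m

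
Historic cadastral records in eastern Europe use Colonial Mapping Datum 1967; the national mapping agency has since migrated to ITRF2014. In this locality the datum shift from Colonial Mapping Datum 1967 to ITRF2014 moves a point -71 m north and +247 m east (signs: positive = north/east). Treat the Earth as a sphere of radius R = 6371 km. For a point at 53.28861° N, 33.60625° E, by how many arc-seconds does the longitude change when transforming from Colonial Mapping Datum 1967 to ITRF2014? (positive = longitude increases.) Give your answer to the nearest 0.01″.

Δλ = 13.38″

At latitude 53.28861°, cos φ = 0.597785.
One radian of longitude at latitude φ spans R cos φ, so Δλ = ΔE / (R cos φ) = 247.0 / (6371000 × 0.597785) = 6.4855e-05 rad = 13.377″.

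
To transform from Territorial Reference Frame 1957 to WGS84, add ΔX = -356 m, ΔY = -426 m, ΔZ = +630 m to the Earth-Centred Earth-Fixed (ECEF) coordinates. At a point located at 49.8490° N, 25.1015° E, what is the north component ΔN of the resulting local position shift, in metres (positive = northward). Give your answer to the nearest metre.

At φ = 49.8490°, λ = 25.1015°: sin φ = 0.764348, cos φ = 0.644804, sin λ = 0.424223, cos λ = 0.905558.
ΔN = −sin φ cos λ·ΔX − sin φ sin λ·ΔY + cos φ·ΔZ = −(0.764348)(0.905558)(-356) − (0.764348)(0.424223)(-426) + (0.644804)(630) = 790.77 m.

ΔN = 791 m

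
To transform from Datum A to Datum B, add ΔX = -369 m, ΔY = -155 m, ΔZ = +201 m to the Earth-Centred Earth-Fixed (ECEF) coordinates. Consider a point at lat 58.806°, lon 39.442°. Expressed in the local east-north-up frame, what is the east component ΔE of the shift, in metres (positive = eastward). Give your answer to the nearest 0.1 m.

The local east axis at (φ, λ) is (−sin λ, cos λ, 0), so ΔE = −sin(39.442°)·(-369) + cos(39.442°)·(-155) = 114.72 m.

ΔE = 114.7 m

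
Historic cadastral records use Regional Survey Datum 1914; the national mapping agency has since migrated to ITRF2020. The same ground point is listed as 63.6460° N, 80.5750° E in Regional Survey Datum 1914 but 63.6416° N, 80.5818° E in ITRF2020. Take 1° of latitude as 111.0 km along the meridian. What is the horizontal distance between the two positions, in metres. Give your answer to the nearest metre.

Δφ = 63.6416° − 63.6460° = -0.0044°; Δλ = 80.5818° − 80.5750° = +0.0068°.
ΔN = Δφ × 111000 = -488.4 m; ΔE = Δλ × 111000 × cos(63.6460°) = +0.0068 × 111000 × 0.443916 = 335.1 m.
Distance = √(ΔE² + ΔN²) = √(335.1² + (-488.4)²) = 592.3 m.

592 m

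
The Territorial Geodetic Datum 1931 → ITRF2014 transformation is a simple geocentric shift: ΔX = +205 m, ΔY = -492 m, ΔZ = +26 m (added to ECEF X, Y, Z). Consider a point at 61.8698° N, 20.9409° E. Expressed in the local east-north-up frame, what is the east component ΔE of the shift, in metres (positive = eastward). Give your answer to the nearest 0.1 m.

The local east axis at (φ, λ) is (−sin λ, cos λ, 0), so ΔE = −sin(20.9409°)·205 + cos(20.9409°)·(-492) = -532.77 m.

ΔE = -532.8 m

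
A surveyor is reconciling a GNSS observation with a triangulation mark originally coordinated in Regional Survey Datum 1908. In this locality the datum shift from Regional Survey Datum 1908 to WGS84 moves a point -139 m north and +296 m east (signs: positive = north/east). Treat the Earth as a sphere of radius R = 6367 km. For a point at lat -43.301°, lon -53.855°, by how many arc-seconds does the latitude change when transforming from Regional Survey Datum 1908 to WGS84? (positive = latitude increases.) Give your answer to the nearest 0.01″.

Δφ = -4.50″

On a sphere of radius R, 1 rad of latitude = R, so Δφ = ΔN / R = -139.0 / 6367000 = -2.1831e-05 rad = -4.503″.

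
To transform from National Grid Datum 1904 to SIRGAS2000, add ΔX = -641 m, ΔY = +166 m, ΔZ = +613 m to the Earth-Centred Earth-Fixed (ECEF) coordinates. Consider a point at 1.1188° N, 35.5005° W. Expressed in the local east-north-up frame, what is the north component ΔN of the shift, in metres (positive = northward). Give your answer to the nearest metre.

At φ = 1.1188°, λ = -35.5005°: sin φ = 0.019526, cos φ = 0.999809, sin λ = -0.580710, cos λ = 0.814110.
ΔN = −sin φ cos λ·ΔX − sin φ sin λ·ΔY + cos φ·ΔZ = −(0.019526)(0.814110)(-641) − (0.019526)(-0.580710)(166) + (0.999809)(613) = 624.95 m.

ΔN = 625 m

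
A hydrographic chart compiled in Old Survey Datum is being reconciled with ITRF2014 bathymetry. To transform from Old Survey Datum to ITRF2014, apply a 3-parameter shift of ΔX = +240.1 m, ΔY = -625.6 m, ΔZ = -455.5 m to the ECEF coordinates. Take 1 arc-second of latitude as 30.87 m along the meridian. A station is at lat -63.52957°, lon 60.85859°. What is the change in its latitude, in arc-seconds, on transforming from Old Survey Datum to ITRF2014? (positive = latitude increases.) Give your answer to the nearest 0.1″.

Δφ = -19.0″

sin φ = -0.895165, cos φ = 0.445736, sin λ = 0.873421, cos λ = 0.486967.
North component: ΔN = −sin φ cos λ·ΔX − sin φ sin λ·ΔY + cos φ·ΔZ = −(-0.895165)(0.486967)(240.1) − (-0.895165)(0.873421)(-625.6) + (0.445736)(-455.5) = -587.50 m.
1° of latitude spans 3600 × 30.87 = 111132 m, so Δφ = -587.50 / 111132 × 3600 = -19.031″.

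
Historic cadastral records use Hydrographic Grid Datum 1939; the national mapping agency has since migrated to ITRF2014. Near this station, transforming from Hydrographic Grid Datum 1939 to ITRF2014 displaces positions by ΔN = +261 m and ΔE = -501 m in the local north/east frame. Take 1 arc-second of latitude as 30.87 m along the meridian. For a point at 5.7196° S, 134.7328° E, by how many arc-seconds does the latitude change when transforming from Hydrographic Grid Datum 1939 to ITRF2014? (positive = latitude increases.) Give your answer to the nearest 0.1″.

1″ of latitude = 30.87 m, so Δφ = 261.0 / 30.87 = 8.455″.

Δφ = 8.5″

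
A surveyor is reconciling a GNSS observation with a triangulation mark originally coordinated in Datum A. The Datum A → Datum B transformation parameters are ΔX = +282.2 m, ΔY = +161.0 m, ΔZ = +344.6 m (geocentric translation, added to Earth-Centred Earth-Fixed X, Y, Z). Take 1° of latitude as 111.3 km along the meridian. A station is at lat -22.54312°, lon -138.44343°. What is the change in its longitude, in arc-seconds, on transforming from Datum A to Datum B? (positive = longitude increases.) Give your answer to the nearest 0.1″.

sin φ = -0.383379, cos φ = 0.923591, sin λ = -0.663359, cos λ = -0.748301.
East component: ΔE = −sin λ·ΔX + cos λ·ΔY = −(-0.663359)(282.2) + (-0.748301)(161.0) = 66.72 m.
1° of latitude spans 111300 m; at latitude φ, 1° of longitude spans that × cos φ = 102795.7 m, so Δλ = 66.72 / 102795.7 × 3600 = 2.337″.

Δλ = 2.3″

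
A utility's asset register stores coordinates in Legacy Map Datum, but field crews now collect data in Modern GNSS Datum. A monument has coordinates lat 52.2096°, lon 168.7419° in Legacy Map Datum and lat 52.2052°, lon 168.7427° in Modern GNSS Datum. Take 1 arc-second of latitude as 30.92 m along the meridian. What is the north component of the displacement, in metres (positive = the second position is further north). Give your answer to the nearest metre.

ΔN = -490 m

Δφ = 52.2052° − 52.2096° = -0.0044°; Δλ = 168.7427° − 168.7419° = +0.0008°.
1° of latitude = 3600 × 30.92 = 111312 m.
ΔN = Δφ × 111312 = -489.8 m; ΔE = Δλ × 111312 × cos(52.2096°) = +0.0008 × 111312 × 0.612775 = 54.6 m.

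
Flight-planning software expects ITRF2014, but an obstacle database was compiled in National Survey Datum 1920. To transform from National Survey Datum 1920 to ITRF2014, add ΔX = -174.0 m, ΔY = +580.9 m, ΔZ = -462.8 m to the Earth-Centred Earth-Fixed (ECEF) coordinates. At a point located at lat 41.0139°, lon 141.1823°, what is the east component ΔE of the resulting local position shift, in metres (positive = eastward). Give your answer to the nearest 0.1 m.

ΔE = -343.5 m

The local east axis at (φ, λ) is (−sin λ, cos λ, 0), so ΔE = −sin(141.1823°)·(-174.0) + cos(141.1823°)·580.9 = -343.53 m.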